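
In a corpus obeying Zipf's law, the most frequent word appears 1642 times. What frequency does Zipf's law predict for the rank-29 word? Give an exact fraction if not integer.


Zipf's law: freq(rank) = f1 / rank
f1 = 1642, rank = 29
freq = 1642 / 29
GCD(1642, 29) = 1
Simplified: 1642/29

1642/29


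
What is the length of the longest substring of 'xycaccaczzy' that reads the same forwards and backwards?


Scanning 'xycaccaczzy' for palindromic substrings.
Substring at positions 2-7: 'caccac'.
Check: reverse('caccac') = 'caccac' -> palindrome confirmed.
Neighbouring characters ('y' / 'z') break symmetry, so it cannot extend further.
No longer palindromic substring exists; longest length = 6

6


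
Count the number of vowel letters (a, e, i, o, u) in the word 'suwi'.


Scanning each character of 'suwi':
  Position 1: 's' -> consonant (running count: 0)
  Position 2: 'u' -> vowel (running count: 1)
  Position 3: 'w' -> consonant (running count: 1)
  Position 4: 'i' -> vowel (running count: 2)
Total vowels: 2

2


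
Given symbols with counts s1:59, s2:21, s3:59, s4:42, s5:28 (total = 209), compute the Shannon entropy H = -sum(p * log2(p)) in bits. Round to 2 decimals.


Computing entropy H = -sum(p_i * log2(p_i)):
  s1: p = 59/209 = 0.2823, -p*log2(p) = 0.5151
  s2: p = 21/209 = 0.1005, -p*log2(p) = 0.3331
  s3: p = 59/209 = 0.2823, -p*log2(p) = 0.5151
  s4: p = 42/209 = 0.2010, -p*log2(p) = 0.4652
  s5: p = 28/209 = 0.1340, -p*log2(p) = 0.3885
H = sum of terms = 2.2170
Rounded to 2 decimals: 2.22

2.22


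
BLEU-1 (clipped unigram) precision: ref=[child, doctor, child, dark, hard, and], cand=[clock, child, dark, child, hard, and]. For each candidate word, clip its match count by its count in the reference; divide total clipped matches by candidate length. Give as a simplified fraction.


Reference word counts: {'and': 1, 'child': 2, 'dark': 1, 'doctor': 1, 'hard': 1}
Checking each candidate word (with clipping):
  'clock' -> not in reference -> no match (matches: 0)
  'child' -> in reference (ref count 2, used 1/2) -> match (matches: 1)
  'dark' -> in reference (ref count 1, used 1/1) -> match (matches: 2)
  'child' -> in reference (ref count 2, used 2/2) -> match (matches: 3)
  'hard' -> in reference (ref count 1, used 1/1) -> match (matches: 4)
  'and' -> in reference (ref count 1, used 1/1) -> match (matches: 5)
Clipped matches: 5, Candidate length: 6
Precision = 5/6

5/6


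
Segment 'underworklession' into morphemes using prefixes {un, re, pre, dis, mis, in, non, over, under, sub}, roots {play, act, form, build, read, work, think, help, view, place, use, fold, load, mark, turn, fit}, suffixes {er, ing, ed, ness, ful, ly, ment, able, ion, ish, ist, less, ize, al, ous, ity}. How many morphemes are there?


Segmenting 'underworklession' against the inventory:
  'under' -> prefix (morpheme 1)
  'work' -> root (morpheme 2)
  'less' -> suffix (morpheme 3)
  'ion' -> suffix (morpheme 4)
Total morphemes: 4

4


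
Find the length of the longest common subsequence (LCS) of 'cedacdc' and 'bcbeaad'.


DP table for LCS of 'cedacdc' and 'bcbeaad':
       b  c  b  e  a  a  d
    0  0  0  0  0  0  0  0
  c 0  0  1  1  1  1  1  1
  e 0  0  1  1  2  2  2  2
  d 0  0  1  1  2  2  2  3
  a 0  0  1  1  2  3  3  3
  c 0  0  1  1  2  3  3  3
  d 0  0  1  1  2  3  3  4
  c 0  0  1  1  2  3  3  4
LCS: 'cead'
LCS length = 4

4


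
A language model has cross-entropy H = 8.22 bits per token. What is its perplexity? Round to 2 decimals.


Perplexity formula: PP = 2^H
H = 8.22
PP = 2^8.22
Decompose: 2^8.22 = 2^8 * 2^0.22
2^8 = 256, 2^0.22 ~ 1.1647336
PP ~ 256 * 1.1647336 = 298.1718016
Rounded to 2 decimals: 298.17

298.17


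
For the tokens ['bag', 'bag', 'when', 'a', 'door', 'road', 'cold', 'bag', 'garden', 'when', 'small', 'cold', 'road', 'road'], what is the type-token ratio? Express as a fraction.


Tokens: 14
Unique types: ('a', 'bag', 'cold', 'door', 'garden', 'road', 'small', 'when') = 8
TTR = 8/14
Simplify: divide both by 2 -> 4/7
TTR = 4/7

4/7


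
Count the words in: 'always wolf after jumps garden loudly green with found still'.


Counting words by splitting on spaces:
  Word 1: 'always'
  Word 2: 'wolf'
  Word 3: 'after'
  Word 4: 'jumps'
  Word 5: 'garden'
  Word 6: 'loudly'
  Word 7: 'green'
  Word 8: 'with'
  Word 9: 'found'
  Word 10: 'still'
Total words: 10

10


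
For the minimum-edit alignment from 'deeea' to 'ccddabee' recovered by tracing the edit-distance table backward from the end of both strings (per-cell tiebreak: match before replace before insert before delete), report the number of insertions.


Edit distance = 6. Backtracking from cell (5, 8) with preference match > replace > insert > delete,
then listing the resulting alignment 'deeea' -> 'ccddabee' left to right:
  Step 1: insert 'c' [insertion #1]
  Step 2: insert 'c' [insertion #2]
  Step 3: insert 'd' [insertion #3]
  Step 4: keep 'd'
  Step 5: replace e->a
  Step 6: replace e->b
  Step 7: keep 'e'
  Step 8: replace a->e
Total insertions: 3

3


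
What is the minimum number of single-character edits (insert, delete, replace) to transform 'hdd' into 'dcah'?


Building DP table for s1='hdd' (len 3) and s2='dcah' (len 4):
       d  c  a  h
    0  1  2  3  4
  h 1  1  2  3  3
  d 2  1  2  3  4
  d 3  2  2  3  4
Edit distance = dp[3][4] = 4

4


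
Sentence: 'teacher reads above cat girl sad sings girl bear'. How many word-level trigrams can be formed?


Word trigrams from [9] words:
  Trigram 1: (teacher reads above)
  Trigram 2: (reads above cat)
  Trigram 3: (above cat girl)
  Trigram 4: (cat girl sad)
  Trigram 5: (girl sad sings)
  Trigram 6: (sad sings girl)
  Trigram 7: (sings girl bear)
Total word trigrams: 9 - 2 = 7

7


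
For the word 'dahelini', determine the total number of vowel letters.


Scanning each character of 'dahelini':
  Position 1: 'd' -> consonant (running count: 0)
  Position 2: 'a' -> vowel (running count: 1)
  Position 3: 'h' -> consonant (running count: 1)
  Position 4: 'e' -> vowel (running count: 2)
  Position 5: 'l' -> consonant (running count: 2)
  Position 6: 'i' -> vowel (running count: 3)
  Position 7: 'n' -> consonant (running count: 3)
  Position 8: 'i' -> vowel (running count: 4)
Total vowels: 4

4


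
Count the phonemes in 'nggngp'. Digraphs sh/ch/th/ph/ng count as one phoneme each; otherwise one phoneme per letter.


Parsing 'nggngp' greedily, digraphs first:
  'ng' -> digraph (1 consonant phoneme) (phonemes so far: 1)
  'g' -> consonant phoneme (phonemes so far: 2)
  'ng' -> digraph (1 consonant phoneme) (phonemes so far: 3)
  'p' -> consonant phoneme (phonemes so far: 4)
Total phonemes: 4

4


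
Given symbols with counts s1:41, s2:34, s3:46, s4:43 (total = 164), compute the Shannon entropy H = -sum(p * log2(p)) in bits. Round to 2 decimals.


Computing entropy H = -sum(p_i * log2(p_i)):
  s1: p = 41/164 = 0.2500, -p*log2(p) = 0.5000
  s2: p = 34/164 = 0.2073, -p*log2(p) = 0.4706
  s3: p = 46/164 = 0.2805, -p*log2(p) = 0.5144
  s4: p = 43/164 = 0.2622, -p*log2(p) = 0.5064
H = sum of terms = 1.9914
Rounded to 2 decimals: 1.99

1.99


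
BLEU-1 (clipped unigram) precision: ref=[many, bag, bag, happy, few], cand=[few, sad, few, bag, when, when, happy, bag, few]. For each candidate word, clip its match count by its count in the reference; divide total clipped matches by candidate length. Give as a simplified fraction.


Reference word counts: {'bag': 2, 'few': 1, 'happy': 1, 'many': 1}
Checking each candidate word (with clipping):
  'few' -> in reference (ref count 1, used 1/1) -> match (matches: 1)
  'sad' -> not in reference -> no match (matches: 1)
  'few' -> ref count 1 already used up (1/1) -> clipped, no match (matches: 1)
  'bag' -> in reference (ref count 2, used 1/2) -> match (matches: 2)
  'when' -> not in reference -> no match (matches: 2)
  'when' -> not in reference -> no match (matches: 2)
  'happy' -> in reference (ref count 1, used 1/1) -> match (matches: 3)
  'bag' -> in reference (ref count 2, used 2/2) -> match (matches: 4)
  'few' -> ref count 1 already used up (1/1) -> clipped, no match (matches: 4)
Clipped matches: 4, Candidate length: 9
Precision = 4/9

4/9


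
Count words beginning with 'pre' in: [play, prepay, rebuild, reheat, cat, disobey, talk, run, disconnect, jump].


Checking each word for prefix 'pre':
  'play' -> no (count: 0)
  'prepay' -> YES, starts with 'pre' (count: 1)
  'rebuild' -> no (count: 1)
  'reheat' -> no (count: 1)
  'cat' -> no (count: 1)
  'disobey' -> no (count: 1)
  'talk' -> no (count: 1)
  'run' -> no (count: 1)
  'disconnect' -> no (count: 1)
  'jump' -> no (count: 1)
Total with prefix 'pre': 1

1


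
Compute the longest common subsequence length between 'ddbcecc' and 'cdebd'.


DP table for LCS of 'ddbcecc' and 'cdebd':
       c  d  e  b  d
    0  0  0  0  0  0
  d 0  0  1  1  1  1
  d 0  0  1  1  1  2
  b 0  0  1  1  2  2
  c 0  1  1  1  2  2
  e 0  1  1  2  2  2
  c 0  1  1  2  2  2
  c 0  1  1  2  2  2
LCS: 'dd'
LCS length = 2

2


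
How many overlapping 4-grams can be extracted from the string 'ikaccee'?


String 'ikaccee' has length L = 7.
Number of overlapping n-grams = L - n + 1
Substituting: 7 - 4 + 1 = 4

4


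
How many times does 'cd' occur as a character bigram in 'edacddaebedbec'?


Scanning 'edacddaebedbec' for bigram 'cd':
  Position 0: 'ed' -> no
  Position 1: 'da' -> no
  Position 2: 'ac' -> no
  Position 3: 'cd' -> MATCH
  Position 4: 'dd' -> no
  Position 5: 'da' -> no
  Position 6: 'ae' -> no
  Position 7: 'eb' -> no
  Position 8: 'be' -> no
  Position 9: 'ed' -> no
  Position 10: 'db' -> no
  Position 11: 'be' -> no
  Position 12: 'ec' -> no
Total matches: 1

1


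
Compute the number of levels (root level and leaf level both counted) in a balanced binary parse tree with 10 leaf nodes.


In a balanced binary tree with n leaves the deepest leaf is ceil(log2(n)) edges below the root,
so counting node levels inclusive of root and leaves gives ceil(log2(n)) + 1 levels.
log2(10) = 3.3219
ceil(3.3219) = 4
levels = 4 + 1 = 5

5


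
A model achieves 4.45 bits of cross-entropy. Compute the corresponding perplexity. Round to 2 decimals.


Perplexity formula: PP = 2^H
H = 4.45
PP = 2^4.45
Decompose: 2^4.45 = 2^4 * 2^0.45
2^4 = 16, 2^0.45 ~ 1.3660403
PP ~ 16 * 1.3660403 = 21.8566448
Rounded to 2 decimals: 21.86

21.86


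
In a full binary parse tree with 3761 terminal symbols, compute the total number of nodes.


Leaf nodes (terminals): 3761
Internal nodes = n - 1 = 3761 - 1 = 3760
Total = leaves + internal = 3761 + 3760 = 7521

7521


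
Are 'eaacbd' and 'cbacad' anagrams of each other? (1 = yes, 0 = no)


Sort characters of 'eaacbd': 'aabcde'
Sort characters of 'cbacad': 'aabccd'
Sorted forms differ -> they are NOT anagrams
Result: 0

0


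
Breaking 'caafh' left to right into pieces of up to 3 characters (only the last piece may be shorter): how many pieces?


'caafh' has 5 characters.
Chunking with max size 3:
  Chunk 1: 'caa' (positions 0-2)
  Chunk 2: 'fh' (positions 3-4)
Total chunks: ceil(5 / 3) = 2

2


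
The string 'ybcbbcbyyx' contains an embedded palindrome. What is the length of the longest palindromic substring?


Scanning 'ybcbbcbyyx' for palindromic substrings.
Substring at positions 0-7: 'ybcbbcby'.
Check: reverse('ybcbbcby') = 'ybcbbcby' -> palindrome confirmed.
Neighbouring characters ('-' / 'y') break symmetry, so it cannot extend further.
No longer palindromic substring exists; longest length = 8

8


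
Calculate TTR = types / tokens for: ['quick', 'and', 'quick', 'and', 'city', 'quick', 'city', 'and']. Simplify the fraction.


Tokens: 8
Unique types: ('and', 'city', 'quick') = 3
TTR = 3/8
Already in lowest terms.

3/8


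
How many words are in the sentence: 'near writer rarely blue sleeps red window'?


Counting words by splitting on spaces:
  Word 1: 'near'
  Word 2: 'writer'
  Word 3: 'rarely'
  Word 4: 'blue'
  Word 5: 'sleeps'
  Word 6: 'red'
  Word 7: 'window'
Total words: 7

7


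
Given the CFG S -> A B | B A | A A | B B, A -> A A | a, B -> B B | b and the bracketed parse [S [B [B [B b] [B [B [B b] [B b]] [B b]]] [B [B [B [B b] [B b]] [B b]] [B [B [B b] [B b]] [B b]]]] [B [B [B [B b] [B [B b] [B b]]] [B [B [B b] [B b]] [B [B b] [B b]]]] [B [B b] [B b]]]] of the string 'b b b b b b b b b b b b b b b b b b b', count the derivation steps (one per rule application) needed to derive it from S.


Every bracketed nonterminal node [X ...] in the tree is produced by exactly one rule application.
Reading the tree off as a leftmost derivation:
  Step 1: S  =>  B B   (applied S -> B B)
  Step 2: B B  =>  B B B   (applied B -> B B)
  Step 3: B B B  =>  B B B B   (applied B -> B B)
  Step 4: B B B B  =>  b B B B   (applied B -> b)
  Step 5: b B B B  =>  b B B B B   (applied B -> B B)
  Step 6: b B B B B  =>  b B B B B B   (applied B -> B B)
  Step 7: b B B B B B  =>  b b B B B B   (applied B -> b)
  Step 8: b b B B B B  =>  b b b B B B   (applied B -> b)
  Step 9: b b b B B B  =>  b b b b B B   (applied B -> b)
  Step 10: b b b b B B  =>  b b b b B B B   (applied B -> B B)
  Step 11: b b b b B B B  =>  b b b b B B B B   (applied B -> B B)
  Step 12: b b b b B B B B  =>  b b b b B B B B B   (applied B -> B B)
  Step 13: b b b b B B B B B  =>  b b b b b B B B B   (applied B -> b)
  Step 14: b b b b b B B B B  =>  b b b b b b B B B   (applied B -> b)
  Step 15: b b b b b b B B B  =>  b b b b b b b B B   (applied B -> b)
  Step 16: b b b b b b b B B  =>  b b b b b b b B B B   (applied B -> B B)
  Step 17: b b b b b b b B B B  =>  b b b b b b b B B B B   (applied B -> B B)
  Step 18: b b b b b b b B B B B  =>  b b b b b b b b B B B   (applied B -> b)
  Step 19: b b b b b b b b B B B  =>  b b b b b b b b b B B   (applied B -> b)
  Step 20: b b b b b b b b b B B  =>  b b b b b b b b b b B   (applied B -> b)
  Step 21: b b b b b b b b b b B  =>  b b b b b b b b b b B B   (applied B -> B B)
  Step 22: b b b b b b b b b b B B  =>  b b b b b b b b b b B B B   (applied B -> B B)
  Step 23: b b b b b b b b b b B B B  =>  b b b b b b b b b b B B B B   (applied B -> B B)
  Step 24: b b b b b b b b b b B B B B  =>  b b b b b b b b b b b B B B   (applied B -> b)
  Step 25: b b b b b b b b b b b B B B  =>  b b b b b b b b b b b B B B B   (applied B -> B B)
  Step 26: b b b b b b b b b b b B B B B  =>  b b b b b b b b b b b b B B B   (applied B -> b)
  Step 27: b b b b b b b b b b b b B B B  =>  b b b b b b b b b b b b b B B   (applied B -> b)
  Step 28: b b b b b b b b b b b b b B B  =>  b b b b b b b b b b b b b B B B   (applied B -> B B)
  Step 29: b b b b b b b b b b b b b B B B  =>  b b b b b b b b b b b b b B B B B   (applied B -> B B)
  Step 30: b b b b b b b b b b b b b B B B B  =>  b b b b b b b b b b b b b b B B B   (applied B -> b)
  Step 31: b b b b b b b b b b b b b b B B B  =>  b b b b b b b b b b b b b b b B B   (applied B -> b)
  Step 32: b b b b b b b b b b b b b b b B B  =>  b b b b b b b b b b b b b b b B B B   (applied B -> B B)
  Step 33: b b b b b b b b b b b b b b b B B B  =>  b b b b b b b b b b b b b b b b B B   (applied B -> b)
  Step 34: b b b b b b b b b b b b b b b b B B  =>  b b b b b b b b b b b b b b b b b B   (applied B -> b)
  Step 35: b b b b b b b b b b b b b b b b b B  =>  b b b b b b b b b b b b b b b b b B B   (applied B -> B B)
  Step 36: b b b b b b b b b b b b b b b b b B B  =>  b b b b b b b b b b b b b b b b b b B   (applied B -> b)
  Step 37: b b b b b b b b b b b b b b b b b b B  =>  b b b b b b b b b b b b b b b b b b b   (applied B -> b)
Final yield: b b b b b b b b b b b b b b b b b b b
Total rewrite steps: 37

37


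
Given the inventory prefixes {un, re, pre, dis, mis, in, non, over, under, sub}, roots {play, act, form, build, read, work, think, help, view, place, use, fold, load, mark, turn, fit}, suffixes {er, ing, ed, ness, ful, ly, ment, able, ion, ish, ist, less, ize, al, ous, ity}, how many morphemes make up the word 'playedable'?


Segmenting 'playedable' against the inventory:
  'play' -> root (morpheme 1)
  'ed' -> suffix (morpheme 2)
  'able' -> suffix (morpheme 3)
Total morphemes: 3

3


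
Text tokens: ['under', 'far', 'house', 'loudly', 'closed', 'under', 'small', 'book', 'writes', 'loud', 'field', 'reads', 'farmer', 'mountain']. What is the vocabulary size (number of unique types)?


Listing all tokens and tracking unique types:
  Token 1: 'under' -> NEW (unique so far: 1)
  Token 2: 'far' -> NEW (unique so far: 2)
  Token 3: 'house' -> NEW (unique so far: 3)
  Token 4: 'loudly' -> NEW (unique so far: 4)
  Token 5: 'closed' -> NEW (unique so far: 5)
  Token 6: 'under' -> duplicate (unique so far: 5)
  Token 7: 'small' -> NEW (unique so far: 6)
  Token 8: 'book' -> NEW (unique so far: 7)
  Token 9: 'writes' -> NEW (unique so far: 8)
  Token 10: 'loud' -> NEW (unique so far: 9)
  Token 11: 'field' -> NEW (unique so far: 10)
  Token 12: 'reads' -> NEW (unique so far: 11)
  Token 13: 'farmer' -> NEW (unique so far: 12)
  Token 14: 'mountain' -> NEW (unique so far: 13)
Unique types: ('book', 'closed', 'far', 'farmer', 'field', 'house', 'loud', 'loudly', 'mountain', 'reads', 'small', 'under', 'writes')
Vocabulary size: 13

13


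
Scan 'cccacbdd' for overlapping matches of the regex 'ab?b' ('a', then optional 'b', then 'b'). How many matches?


Pattern: ab?b means 'a', then optional 'b', then 'b'.
Scanning 'cccacbdd' position-by-position:
  Pos 0: window 'ccc' -> no
  Pos 1: window 'cca' -> no
  Pos 2: window 'cac' -> no
  Pos 3: window 'acb' -> no
  Pos 4: window 'cbd' -> no
  Pos 5: window 'bdd' -> no
  Pos 6: window 'dd' -> no
  Pos 7: window 'd' -> no
Total matches: 0

0


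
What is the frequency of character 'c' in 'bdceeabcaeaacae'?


Scanning 'bdceeabcaeaacae' for 'c':
  Position 2: 'c' -> MATCH (count: 1)
  Position 7: 'c' -> MATCH (count: 2)
  Position 12: 'c' -> MATCH (count: 3)
Total occurrences of 'c': 3

3


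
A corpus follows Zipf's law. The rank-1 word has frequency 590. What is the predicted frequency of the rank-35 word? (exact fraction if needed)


Zipf's law: freq(rank) = f1 / rank
f1 = 590, rank = 35
freq = 590 / 35
GCD(590, 35) = 5
Simplified: 118/7

118/7


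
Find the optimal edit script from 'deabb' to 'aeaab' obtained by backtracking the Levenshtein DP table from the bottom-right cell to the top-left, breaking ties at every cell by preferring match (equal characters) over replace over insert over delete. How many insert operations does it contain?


Edit distance = 2. Backtracking from cell (5, 5) with preference match > replace > insert > delete,
then listing the resulting alignment 'deabb' -> 'aeaab' left to right:
  Step 1: replace d->a
  Step 2: keep 'e'
  Step 3: keep 'a'
  Step 4: replace b->a
  Step 5: keep 'b'
Total insertions: 0

0


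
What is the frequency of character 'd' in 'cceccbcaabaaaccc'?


Scanning 'cceccbcaabaaaccc' for 'd':
  No matches found.
Total occurrences of 'd': 0

0


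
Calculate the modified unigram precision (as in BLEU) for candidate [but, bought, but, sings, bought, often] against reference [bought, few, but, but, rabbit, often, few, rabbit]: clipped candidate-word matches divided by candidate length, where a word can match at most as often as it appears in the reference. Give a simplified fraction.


Reference word counts: {'bought': 1, 'but': 2, 'few': 2, 'often': 1, 'rabbit': 2}
Checking each candidate word (with clipping):
  'but' -> in reference (ref count 2, used 1/2) -> match (matches: 1)
  'bought' -> in reference (ref count 1, used 1/1) -> match (matches: 2)
  'but' -> in reference (ref count 2, used 2/2) -> match (matches: 3)
  'sings' -> not in reference -> no match (matches: 3)
  'bought' -> ref count 1 already used up (1/1) -> clipped, no match (matches: 3)
  'often' -> in reference (ref count 1, used 1/1) -> match (matches: 4)
Clipped matches: 4, Candidate length: 6
Precision = 4/6 = 2/3

2/3


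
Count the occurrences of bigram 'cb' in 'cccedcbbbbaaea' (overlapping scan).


Scanning 'cccedcbbbbaaea' for bigram 'cb':
  Position 0: 'cc' -> no
  Position 1: 'cc' -> no
  Position 2: 'ce' -> no
  Position 3: 'ed' -> no
  Position 4: 'dc' -> no
  Position 5: 'cb' -> MATCH
  Position 6: 'bb' -> no
  Position 7: 'bb' -> no
  Position 8: 'bb' -> no
  Position 9: 'ba' -> no
  Position 10: 'aa' -> no
  Position 11: 'ae' -> no
  Position 12: 'ea' -> no
Total matches: 1

1


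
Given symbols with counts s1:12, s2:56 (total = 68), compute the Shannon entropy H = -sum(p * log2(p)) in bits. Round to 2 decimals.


Computing entropy H = -sum(p_i * log2(p_i)):
  s1: p = 12/68 = 0.1765, -p*log2(p) = 0.4416
  s2: p = 56/68 = 0.8235, -p*log2(p) = 0.2307
H = sum of terms = 0.6723
Rounded to 2 decimals: 0.67

0.67


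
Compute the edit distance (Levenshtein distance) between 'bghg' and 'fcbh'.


Building DP table for s1='bghg' (len 4) and s2='fcbh' (len 4):
       f  c  b  h
    0  1  2  3  4
  b 1  1  2  2  3
  g 2  2  2  3  3
  h 3  3  3  3  3
  g 4  4  4  4  4
Edit distance = dp[4][4] = 4

4


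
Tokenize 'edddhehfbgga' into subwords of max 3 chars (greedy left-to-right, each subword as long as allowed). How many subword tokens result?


'edddhehfbgga' has 12 characters.
Chunking with max size 3:
  Chunk 1: 'edd' (positions 0-2)
  Chunk 2: 'dhe' (positions 3-5)
  Chunk 3: 'hfb' (positions 6-8)
  Chunk 4: 'gga' (positions 9-11)
Total chunks: ceil(12 / 3) = 4

4


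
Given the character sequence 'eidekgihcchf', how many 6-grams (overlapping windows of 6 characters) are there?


String 'eidekgihcchf' has length L = 12.
Number of overlapping n-grams = L - n + 1
Substituting: 12 - 6 + 1 = 7

7


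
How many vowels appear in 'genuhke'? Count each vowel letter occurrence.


Scanning each character of 'genuhke':
  Position 1: 'g' -> consonant (running count: 0)
  Position 2: 'e' -> vowel (running count: 1)
  Position 3: 'n' -> consonant (running count: 1)
  Position 4: 'u' -> vowel (running count: 2)
  Position 5: 'h' -> consonant (running count: 2)
  Position 6: 'k' -> consonant (running count: 2)
  Position 7: 'e' -> vowel (running count: 3)
Total vowels: 3

3


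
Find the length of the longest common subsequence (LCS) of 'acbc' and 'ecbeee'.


DP table for LCS of 'acbc' and 'ecbeee':
       e  c  b  e  e  e
    0  0  0  0  0  0  0
  a 0  0  0  0  0  0  0
  c 0  0  1  1  1  1  1
  b 0  0  1  2  2  2  2
  c 0  0  1  2  2  2  2
LCS: 'cb'
LCS length = 2

2


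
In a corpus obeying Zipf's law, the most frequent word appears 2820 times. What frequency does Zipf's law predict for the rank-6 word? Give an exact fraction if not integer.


Zipf's law: freq(rank) = f1 / rank
f1 = 2820, rank = 6
freq = 2820 / 6
= 470

470


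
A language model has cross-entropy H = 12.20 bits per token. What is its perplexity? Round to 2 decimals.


Perplexity formula: PP = 2^H
H = 12.20
PP = 2^12.20
Decompose: 2^12.20 = 2^12 * 2^0.20
2^12 = 4096, 2^0.20 ~ 1.1486984
PP ~ 4096 * 1.1486984 = 4705.0686464
Rounded to 2 decimals: 4705.07

4705.07


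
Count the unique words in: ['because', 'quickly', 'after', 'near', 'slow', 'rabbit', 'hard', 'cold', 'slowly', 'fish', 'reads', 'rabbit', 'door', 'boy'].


Listing all tokens and tracking unique types:
  Token 1: 'because' -> NEW (unique so far: 1)
  Token 2: 'quickly' -> NEW (unique so far: 2)
  Token 3: 'after' -> NEW (unique so far: 3)
  Token 4: 'near' -> NEW (unique so far: 4)
  Token 5: 'slow' -> NEW (unique so far: 5)
  Token 6: 'rabbit' -> NEW (unique so far: 6)
  Token 7: 'hard' -> NEW (unique so far: 7)
  Token 8: 'cold' -> NEW (unique so far: 8)
  Token 9: 'slowly' -> NEW (unique so far: 9)
  Token 10: 'fish' -> NEW (unique so far: 10)
  Token 11: 'reads' -> NEW (unique so far: 11)
  Token 12: 'rabbit' -> duplicate (unique so far: 11)
  Token 13: 'door' -> NEW (unique so far: 12)
  Token 14: 'boy' -> NEW (unique so far: 13)
Unique types: ('after', 'because', 'boy', 'cold', 'door', 'fish', 'hard', 'near', 'quickly', 'rabbit', 'reads', 'slow', 'slowly')
Vocabulary size: 13

13


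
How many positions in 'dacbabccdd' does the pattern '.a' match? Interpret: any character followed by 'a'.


Pattern: .a means any character followed by 'a'.
Scanning 'dacbabccdd' position-by-position:
  Pos 0: window 'da' -> MATCH
  Pos 1: window 'ac' -> no
  Pos 2: window 'cb' -> no
  Pos 3: window 'ba' -> MATCH
  Pos 4: window 'ab' -> no
  Pos 5: window 'bc' -> no
  Pos 6: window 'cc' -> no
  Pos 7: window 'cd' -> no
  Pos 8: window 'dd' -> no
  Pos 9: window 'd' -> no
Total matches: 2

2


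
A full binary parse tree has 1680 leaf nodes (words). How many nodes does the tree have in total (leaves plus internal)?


Leaf nodes (terminals): 1680
Internal nodes = n - 1 = 1680 - 1 = 1679
Total = leaves + internal = 1680 + 1679 = 3359

3359


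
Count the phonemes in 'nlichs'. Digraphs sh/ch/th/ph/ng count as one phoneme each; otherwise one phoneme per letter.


Parsing 'nlichs' greedily, digraphs first:
  'n' -> consonant phoneme (phonemes so far: 1)
  'l' -> consonant phoneme (phonemes so far: 2)
  'i' -> vowel phoneme (phonemes so far: 3)
  'ch' -> digraph (1 consonant phoneme) (phonemes so far: 4)
  's' -> consonant phoneme (phonemes so far: 5)
Total phonemes: 5

5


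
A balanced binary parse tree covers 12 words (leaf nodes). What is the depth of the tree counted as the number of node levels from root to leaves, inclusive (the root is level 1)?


In a balanced binary tree with n leaves the deepest leaf is ceil(log2(n)) edges below the root,
so counting node levels inclusive of root and leaves gives ceil(log2(n)) + 1 levels.
log2(12) = 3.5850
ceil(3.5850) = 4
levels = 4 + 1 = 5

5


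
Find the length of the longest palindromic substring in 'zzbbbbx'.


Scanning 'zzbbbbx' for palindromic substrings.
Substring at positions 2-5: 'bbbb'.
Check: reverse('bbbb') = 'bbbb' -> palindrome confirmed.
Neighbouring characters ('z' / 'x') break symmetry, so it cannot extend further.
No longer palindromic substring exists; longest length = 4

4


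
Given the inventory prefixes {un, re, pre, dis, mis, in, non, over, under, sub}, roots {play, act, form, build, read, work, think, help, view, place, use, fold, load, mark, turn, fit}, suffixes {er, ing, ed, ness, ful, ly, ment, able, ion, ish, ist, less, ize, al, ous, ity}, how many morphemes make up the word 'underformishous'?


Segmenting 'underformishous' against the inventory:
  'under' -> prefix (morpheme 1)
  'form' -> root (morpheme 2)
  'ish' -> suffix (morpheme 3)
  'ous' -> suffix (morpheme 4)
Total morphemes: 4

4


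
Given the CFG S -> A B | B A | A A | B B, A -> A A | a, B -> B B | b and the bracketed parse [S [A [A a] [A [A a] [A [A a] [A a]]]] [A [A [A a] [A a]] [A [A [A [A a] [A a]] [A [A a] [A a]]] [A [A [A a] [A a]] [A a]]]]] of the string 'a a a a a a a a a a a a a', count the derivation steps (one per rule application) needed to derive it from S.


Every bracketed nonterminal node [X ...] in the tree is produced by exactly one rule application.
Reading the tree off as a leftmost derivation:
  Step 1: S  =>  A A   (applied S -> A A)
  Step 2: A A  =>  A A A   (applied A -> A A)
  Step 3: A A A  =>  a A A   (applied A -> a)
  Step 4: a A A  =>  a A A A   (applied A -> A A)
  Step 5: a A A A  =>  a a A A   (applied A -> a)
  Step 6: a a A A  =>  a a A A A   (applied A -> A A)
  Step 7: a a A A A  =>  a a a A A   (applied A -> a)
  Step 8: a a a A A  =>  a a a a A   (applied A -> a)
  Step 9: a a a a A  =>  a a a a A A   (applied A -> A A)
  Step 10: a a a a A A  =>  a a a a A A A   (applied A -> A A)
  Step 11: a a a a A A A  =>  a a a a a A A   (applied A -> a)
  Step 12: a a a a a A A  =>  a a a a a a A   (applied A -> a)
  Step 13: a a a a a a A  =>  a a a a a a A A   (applied A -> A A)
  Step 14: a a a a a a A A  =>  a a a a a a A A A   (applied A -> A A)
  Step 15: a a a a a a A A A  =>  a a a a a a A A A A   (applied A -> A A)
  Step 16: a a a a a a A A A A  =>  a a a a a a a A A A   (applied A -> a)
  Step 17: a a a a a a a A A A  =>  a a a a a a a a A A   (applied A -> a)
  Step 18: a a a a a a a a A A  =>  a a a a a a a a A A A   (applied A -> A A)
  Step 19: a a a a a a a a A A A  =>  a a a a a a a a a A A   (applied A -> a)
  Step 20: a a a a a a a a a A A  =>  a a a a a a a a a a A   (applied A -> a)
  Step 21: a a a a a a a a a a A  =>  a a a a a a a a a a A A   (applied A -> A A)
  Step 22: a a a a a a a a a a A A  =>  a a a a a a a a a a A A A   (applied A -> A A)
  Step 23: a a a a a a a a a a A A A  =>  a a a a a a a a a a a A A   (applied A -> a)
  Step 24: a a a a a a a a a a a A A  =>  a a a a a a a a a a a a A   (applied A -> a)
  Step 25: a a a a a a a a a a a a A  =>  a a a a a a a a a a a a a   (applied A -> a)
Final yield: a a a a a a a a a a a a a
Total rewrite steps: 25

25


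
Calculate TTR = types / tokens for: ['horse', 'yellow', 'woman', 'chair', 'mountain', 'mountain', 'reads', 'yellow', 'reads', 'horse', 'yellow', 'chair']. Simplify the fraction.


Tokens: 12
Unique types: ('chair', 'horse', 'mountain', 'reads', 'woman', 'yellow') = 6
TTR = 6/12
Simplify: divide both by 6 -> 1/2
TTR = 1/2

1/2


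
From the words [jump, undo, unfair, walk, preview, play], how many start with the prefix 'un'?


Checking each word for prefix 'un':
  'jump' -> no (count: 0)
  'undo' -> YES, starts with 'un' (count: 1)
  'unfair' -> YES, starts with 'un' (count: 2)
  'walk' -> no (count: 2)
  'preview' -> no (count: 2)
  'play' -> no (count: 2)
Total with prefix 'un': 2

2


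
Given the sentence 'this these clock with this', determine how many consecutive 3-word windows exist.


Word trigrams from [5] words:
  Trigram 1: (this these clock)
  Trigram 2: (these clock with)
  Trigram 3: (clock with this)
Total word trigrams: 5 - 2 = 3

3


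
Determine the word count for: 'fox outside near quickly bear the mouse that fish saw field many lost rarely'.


Counting words by splitting on spaces:
  Word 1: 'fox'
  Word 2: 'outside'
  Word 3: 'near'
  Word 4: 'quickly'
  Word 5: 'bear'
  Word 6: 'the'
  Word 7: 'mouse'
  Word 8: 'that'
  Word 9: 'fish'
  Word 10: 'saw'
  Word 11: 'field'
  Word 12: 'many'
  Word 13: 'lost'
  Word 14: 'rarely'
Total words: 14

14


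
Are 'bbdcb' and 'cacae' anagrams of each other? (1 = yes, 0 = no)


Sort characters of 'bbdcb': 'bbbcd'
Sort characters of 'cacae': 'aacce'
Sorted forms differ -> they are NOT anagrams
Result: 0

0


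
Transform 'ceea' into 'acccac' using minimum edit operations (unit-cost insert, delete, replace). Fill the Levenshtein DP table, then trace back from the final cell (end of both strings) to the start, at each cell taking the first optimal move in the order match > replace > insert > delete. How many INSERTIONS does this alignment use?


Edit distance = 4. Backtracking from cell (4, 6) with preference match > replace > insert > delete,
then listing the resulting alignment 'ceea' -> 'acccac' left to right:
  Step 1: insert 'a' [insertion #1]
  Step 2: keep 'c'
  Step 3: replace e->c
  Step 4: replace e->c
  Step 5: keep 'a'
  Step 6: insert 'c' [insertion #2]
Total insertions: 2

2


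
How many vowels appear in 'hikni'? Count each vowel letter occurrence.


Scanning each character of 'hikni':
  Position 1: 'h' -> consonant (running count: 0)
  Position 2: 'i' -> vowel (running count: 1)
  Position 3: 'k' -> consonant (running count: 1)
  Position 4: 'n' -> consonant (running count: 1)
  Position 5: 'i' -> vowel (running count: 2)
Total vowels: 2

2


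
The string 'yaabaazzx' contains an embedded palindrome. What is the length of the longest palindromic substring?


Scanning 'yaabaazzx' for palindromic substrings.
Substring at positions 1-5: 'aabaa'.
Check: reverse('aabaa') = 'aabaa' -> palindrome confirmed.
Neighbouring characters ('y' / 'z') break symmetry, so it cannot extend further.
No longer palindromic substring exists; longest length = 5

5


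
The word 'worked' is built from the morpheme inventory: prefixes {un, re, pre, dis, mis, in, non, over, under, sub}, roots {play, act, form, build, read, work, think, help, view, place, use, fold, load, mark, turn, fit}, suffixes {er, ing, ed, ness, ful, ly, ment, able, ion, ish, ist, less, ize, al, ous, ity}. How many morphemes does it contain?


Segmenting 'worked' against the inventory:
  'work' -> root (morpheme 1)
  'ed' -> suffix (morpheme 2)
Total morphemes: 2

2


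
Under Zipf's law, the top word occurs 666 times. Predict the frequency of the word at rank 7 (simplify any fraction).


Zipf's law: freq(rank) = f1 / rank
f1 = 666, rank = 7
freq = 666 / 7
GCD(666, 7) = 1
Simplified: 666/7

666/7


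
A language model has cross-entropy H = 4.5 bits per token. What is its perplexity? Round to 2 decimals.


Perplexity formula: PP = 2^H
H = 4.5
PP = 2^4.5
Decompose: 2^4.5 = 2^4 * 2^0.5 = 2^4 * sqrt(2)
2^4 = 16, sqrt(2) ~ 1.4142136
PP ~ 16 * 1.4142136 = 22.6274176
Rounded to 2 decimals: 22.63

22.63


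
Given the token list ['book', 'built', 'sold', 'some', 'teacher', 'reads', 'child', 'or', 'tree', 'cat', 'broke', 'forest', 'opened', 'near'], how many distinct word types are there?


Listing all tokens and tracking unique types:
  Token 1: 'book' -> NEW (unique so far: 1)
  Token 2: 'built' -> NEW (unique so far: 2)
  Token 3: 'sold' -> NEW (unique so far: 3)
  Token 4: 'some' -> NEW (unique so far: 4)
  Token 5: 'teacher' -> NEW (unique so far: 5)
  Token 6: 'reads' -> NEW (unique so far: 6)
  Token 7: 'child' -> NEW (unique so far: 7)
  Token 8: 'or' -> NEW (unique so far: 8)
  Token 9: 'tree' -> NEW (unique so far: 9)
  Token 10: 'cat' -> NEW (unique so far: 10)
  Token 11: 'broke' -> NEW (unique so far: 11)
  Token 12: 'forest' -> NEW (unique so far: 12)
  Token 13: 'opened' -> NEW (unique so far: 13)
  Token 14: 'near' -> NEW (unique so far: 14)
Unique types: ('book', 'broke', 'built', 'cat', 'child', 'forest', 'near', 'opened', 'or', 'reads', 'sold', 'some', 'teacher', 'tree')
Vocabulary size: 14

14


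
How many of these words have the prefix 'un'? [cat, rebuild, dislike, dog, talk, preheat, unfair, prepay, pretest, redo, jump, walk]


Checking each word for prefix 'un':
  'cat' -> no (count: 0)
  'rebuild' -> no (count: 0)
  'dislike' -> no (count: 0)
  'dog' -> no (count: 0)
  'talk' -> no (count: 0)
  'preheat' -> no (count: 0)
  'unfair' -> YES, starts with 'un' (count: 1)
  'prepay' -> no (count: 1)
  'pretest' -> no (count: 1)
  'redo' -> no (count: 1)
  'jump' -> no (count: 1)
  'walk' -> no (count: 1)
Total with prefix 'un': 1

1


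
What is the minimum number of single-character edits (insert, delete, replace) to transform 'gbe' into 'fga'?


Building DP table for s1='gbe' (len 3) and s2='fga' (len 3):
       f  g  a
    0  1  2  3
  g 1  1  1  2
  b 2  2  2  2
  e 3  3  3  3
Edit distance = dp[3][3] = 3

3


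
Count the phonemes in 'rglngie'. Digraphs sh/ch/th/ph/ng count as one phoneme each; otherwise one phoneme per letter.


Parsing 'rglngie' greedily, digraphs first:
  'r' -> consonant phoneme (phonemes so far: 1)
  'g' -> consonant phoneme (phonemes so far: 2)
  'l' -> consonant phoneme (phonemes so far: 3)
  'ng' -> digraph (1 consonant phoneme) (phonemes so far: 4)
  'i' -> vowel phoneme (phonemes so far: 5)
  'e' -> vowel phoneme (phonemes so far: 6)
Total phonemes: 6

6


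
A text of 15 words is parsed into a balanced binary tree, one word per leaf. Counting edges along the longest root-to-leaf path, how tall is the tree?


In a balanced binary tree with n leaves the deepest leaf is ceil(log2(n)) edges below the root.
log2(15) = 3.9069
ceil(3.9069) = 4
height (edges) = 4

4


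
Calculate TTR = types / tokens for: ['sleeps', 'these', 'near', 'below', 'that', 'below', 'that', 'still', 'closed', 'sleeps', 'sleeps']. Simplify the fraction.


Tokens: 11
Unique types: ('below', 'closed', 'near', 'sleeps', 'still', 'that', 'these') = 7
TTR = 7/11
Already in lowest terms.

7/11


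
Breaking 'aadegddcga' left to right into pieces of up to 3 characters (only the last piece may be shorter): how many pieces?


'aadegddcga' has 10 characters.
Chunking with max size 3:
  Chunk 1: 'aad' (positions 0-2)
  Chunk 2: 'egd' (positions 3-5)
  Chunk 3: 'dcg' (positions 6-8)
  Chunk 4: 'a' (positions 9-9)
Total chunks: ceil(10 / 3) = 4

4


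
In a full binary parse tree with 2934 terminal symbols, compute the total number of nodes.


Leaf nodes (terminals): 2934
Internal nodes = n - 1 = 2934 - 1 = 2933
Total = leaves + internal = 2934 + 2933 = 5867

5867


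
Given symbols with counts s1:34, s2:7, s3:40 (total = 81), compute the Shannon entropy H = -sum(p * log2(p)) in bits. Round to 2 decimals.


Computing entropy H = -sum(p_i * log2(p_i)):
  s1: p = 34/81 = 0.4198, -p*log2(p) = 0.5257
  s2: p = 7/81 = 0.0864, -p*log2(p) = 0.3053
  s3: p = 40/81 = 0.4938, -p*log2(p) = 0.5027
H = sum of terms = 1.3337
Rounded to 2 decimals: 1.33

1.33


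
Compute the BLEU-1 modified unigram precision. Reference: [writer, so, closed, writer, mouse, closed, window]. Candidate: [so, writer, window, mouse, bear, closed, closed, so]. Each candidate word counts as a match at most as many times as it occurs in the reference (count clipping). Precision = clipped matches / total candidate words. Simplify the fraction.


Reference word counts: {'closed': 2, 'mouse': 1, 'so': 1, 'window': 1, 'writer': 2}
Checking each candidate word (with clipping):
  'so' -> in reference (ref count 1, used 1/1) -> match (matches: 1)
  'writer' -> in reference (ref count 2, used 1/2) -> match (matches: 2)
  'window' -> in reference (ref count 1, used 1/1) -> match (matches: 3)
  'mouse' -> in reference (ref count 1, used 1/1) -> match (matches: 4)
  'bear' -> not in reference -> no match (matches: 4)
  'closed' -> in reference (ref count 2, used 1/2) -> match (matches: 5)
  'closed' -> in reference (ref count 2, used 2/2) -> match (matches: 6)
  'so' -> ref count 1 already used up (1/1) -> clipped, no match (matches: 6)
Clipped matches: 6, Candidate length: 8
Precision = 6/8 = 3/4

3/4


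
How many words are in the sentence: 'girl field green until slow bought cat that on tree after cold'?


Counting words by splitting on spaces:
  Word 1: 'girl'
  Word 2: 'field'
  Word 3: 'green'
  Word 4: 'until'
  Word 5: 'slow'
  Word 6: 'bought'
  Word 7: 'cat'
  Word 8: 'that'
  Word 9: 'on'
  Word 10: 'tree'
  Word 11: 'after'
  Word 12: 'cold'
Total words: 12

12


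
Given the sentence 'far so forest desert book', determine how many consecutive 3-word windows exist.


Word trigrams from [5] words:
  Trigram 1: (far so forest)
  Trigram 2: (so forest desert)
  Trigram 3: (forest desert book)
Total word trigrams: 5 - 2 = 3

3


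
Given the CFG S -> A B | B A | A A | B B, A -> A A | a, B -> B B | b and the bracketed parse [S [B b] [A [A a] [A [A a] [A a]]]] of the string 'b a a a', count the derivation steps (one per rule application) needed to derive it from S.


Every bracketed nonterminal node [X ...] in the tree is produced by exactly one rule application.
Reading the tree off as a leftmost derivation:
  Step 1: S  =>  B A   (applied S -> B A)
  Step 2: B A  =>  b A   (applied B -> b)
  Step 3: b A  =>  b A A   (applied A -> A A)
  Step 4: b A A  =>  b a A   (applied A -> a)
  Step 5: b a A  =>  b a A A   (applied A -> A A)
  Step 6: b a A A  =>  b a a A   (applied A -> a)
  Step 7: b a a A  =>  b a a a   (applied A -> a)
Final yield: b a a a
Total rewrite steps: 7

7


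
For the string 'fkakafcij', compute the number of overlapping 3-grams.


String 'fkakafcij' has length L = 9.
Number of overlapping n-grams = L - n + 1
Substituting: 9 - 3 + 1 = 7

7


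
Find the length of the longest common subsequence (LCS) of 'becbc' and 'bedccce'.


DP table for LCS of 'becbc' and 'bedccce':
       b  e  d  c  c  c  e
    0  0  0  0  0  0  0  0
  b 0  1  1  1  1  1  1  1
  e 0  1  2  2  2  2  2  2
  c 0  1  2  2  3  3  3  3
  b 0  1  2  2  3  3  3  3
  c 0  1  2  2  3  4  4  4
LCS: 'becc'
LCS length = 4

4


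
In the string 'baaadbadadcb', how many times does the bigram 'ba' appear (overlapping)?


Scanning 'baaadbadadcb' for bigram 'ba':
  Position 0: 'ba' -> MATCH
  Position 1: 'aa' -> no
  Position 2: 'aa' -> no
  Position 3: 'ad' -> no
  Position 4: 'db' -> no
  Position 5: 'ba' -> MATCH
  Position 6: 'ad' -> no
  Position 7: 'da' -> no
  Position 8: 'ad' -> no
  Position 9: 'dc' -> no
  Position 10: 'cb' -> no
Total matches: 2

2
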